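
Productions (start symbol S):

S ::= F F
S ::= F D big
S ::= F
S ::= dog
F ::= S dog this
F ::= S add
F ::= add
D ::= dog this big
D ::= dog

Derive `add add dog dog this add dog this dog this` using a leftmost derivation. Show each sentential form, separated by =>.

S => F F => add F => add S dog this => add F F dog this => add add F dog this => add add S dog this dog this => add add F F dog this dog this => add add S dog this F dog this dog this => add add dog dog this F dog this dog this => add add dog dog this add dog this dog this

S => F F   [S ::= F F]
F F => add F   [F ::= add]
add F => add S dog this   [F ::= S dog this]
add S dog this => add F F dog this   [S ::= F F]
add F F dog this => add add F dog this   [F ::= add]
add add F dog this => add add S dog this dog this   [F ::= S dog this]
add add S dog this dog this => add add F F dog this dog this   [S ::= F F]
add add F F dog this dog this => add add S dog this F dog this dog this   [F ::= S dog this]
add add S dog this F dog this dog this => add add dog dog this F dog this dog this   [S ::= dog]
add add dog dog this F dog this dog this => add add dog dog this add dog this dog this   [F ::= add]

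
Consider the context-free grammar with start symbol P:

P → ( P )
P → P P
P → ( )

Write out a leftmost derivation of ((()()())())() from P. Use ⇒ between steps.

P ⇒ PP ⇒ (P)P ⇒ (PP)P ⇒ ((P)P)P ⇒ ((PP)P)P ⇒ ((PPP)P)P ⇒ ((()PP)P)P ⇒ ((()()P)P)P ⇒ ((()()())P)P ⇒ ((()()())())P ⇒ ((()()())())()

P ⇒ PP   [P → P P]
PP ⇒ (P)P   [P → ( P )]
(P)P ⇒ (PP)P   [P → P P]
(PP)P ⇒ ((P)P)P   [P → ( P )]
((P)P)P ⇒ ((PP)P)P   [P → P P]
((PP)P)P ⇒ ((PPP)P)P   [P → P P]
((PPP)P)P ⇒ ((()PP)P)P   [P → ( )]
((()PP)P)P ⇒ ((()()P)P)P   [P → ( )]
((()()P)P)P ⇒ ((()()())P)P   [P → ( )]
((()()())P)P ⇒ ((()()())())P   [P → ( )]
((()()())())P ⇒ ((()()())())()   [P → ( )]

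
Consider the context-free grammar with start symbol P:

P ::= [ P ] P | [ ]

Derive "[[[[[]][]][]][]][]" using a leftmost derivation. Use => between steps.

P => [P]P => [[P]P]P => [[[P]P]P]P => [[[[P]P]P]P]P => [[[[[]]P]P]P]P => [[[[[]][]]P]P]P => [[[[[]][]][]]P]P => [[[[[]][]][]][]]P => [[[[[]][]][]][]][]

P => [P]P   [P ::= [ P ] P]
[P]P => [[P]P]P   [P ::= [ P ] P]
[[P]P]P => [[[P]P]P]P   [P ::= [ P ] P]
[[[P]P]P]P => [[[[P]P]P]P]P   [P ::= [ P ] P]
[[[[P]P]P]P]P => [[[[[]]P]P]P]P   [P ::= [ ]]
[[[[[]]P]P]P]P => [[[[[]][]]P]P]P   [P ::= [ ]]
[[[[[]][]]P]P]P => [[[[[]][]][]]P]P   [P ::= [ ]]
[[[[[]][]][]]P]P => [[[[[]][]][]][]]P   [P ::= [ ]]
[[[[[]][]][]][]]P => [[[[[]][]][]][]][]   [P ::= [ ]]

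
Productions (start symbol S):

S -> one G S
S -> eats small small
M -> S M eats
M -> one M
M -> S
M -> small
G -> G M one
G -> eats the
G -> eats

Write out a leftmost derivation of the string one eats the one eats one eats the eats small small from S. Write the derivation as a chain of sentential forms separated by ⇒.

S ⇒ one G S ⇒ one eats the S ⇒ one eats the one G S ⇒ one eats the one eats S ⇒ one eats the one eats one G S ⇒ one eats the one eats one eats the S ⇒ one eats the one eats one eats the eats small small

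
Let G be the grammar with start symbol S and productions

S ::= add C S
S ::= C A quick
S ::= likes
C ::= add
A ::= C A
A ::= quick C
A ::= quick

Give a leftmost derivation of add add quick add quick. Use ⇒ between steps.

S ⇒ C A quick ⇒ add A quick ⇒ add C A quick ⇒ add add A quick ⇒ add add quick C quick ⇒ add add quick add quick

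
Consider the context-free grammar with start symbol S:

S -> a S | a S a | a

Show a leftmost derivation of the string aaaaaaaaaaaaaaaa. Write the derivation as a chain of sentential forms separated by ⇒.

S ⇒ aSa   [S -> a S a]
aSa ⇒ aaSa   [S -> a S]
aaSa ⇒ aaaSa   [S -> a S]
aaaSa ⇒ aaaaSaa   [S -> a S a]
aaaaSaa ⇒ aaaaaSaa   [S -> a S]
aaaaaSaa ⇒ aaaaaaSaaa   [S -> a S a]
aaaaaaSaaa ⇒ aaaaaaaSaaaa   [S -> a S a]
aaaaaaaSaaaa ⇒ aaaaaaaaSaaaaa   [S -> a S a]
aaaaaaaaSaaaaa ⇒ aaaaaaaaaSaaaaaa   [S -> a S a]
aaaaaaaaaSaaaaaa ⇒ aaaaaaaaaaaaaaaa   [S -> a]

S ⇒ aSa ⇒ aaSa ⇒ aaaSa ⇒ aaaaSaa ⇒ aaaaaSaa ⇒ aaaaaaSaaa ⇒ aaaaaaaSaaaa ⇒ aaaaaaaaSaaaaa ⇒ aaaaaaaaaSaaaaaa ⇒ aaaaaaaaaaaaaaaa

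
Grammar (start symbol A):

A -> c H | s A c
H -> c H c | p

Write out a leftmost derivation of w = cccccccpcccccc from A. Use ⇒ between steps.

A⇒cH⇒ccHc⇒cccHcc⇒ccccHccc⇒cccccHcccc⇒ccccccHccccc⇒cccccccHcccccc⇒cccccccpcccccc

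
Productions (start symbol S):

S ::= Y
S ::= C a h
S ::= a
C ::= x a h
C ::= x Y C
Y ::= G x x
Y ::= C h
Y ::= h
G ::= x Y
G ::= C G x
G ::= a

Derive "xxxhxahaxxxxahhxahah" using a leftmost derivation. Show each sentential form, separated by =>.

S => Cah => xYCah => xChCah => xxYChCah => xxGxxChCah => xxCGxxxChCah => xxxYCGxxxChCah => xxxhCGxxxChCah => xxxhxahGxxxChCah => xxxhxahaxxxChCah => xxxhxahaxxxxahhCah => xxxhxahaxxxxahhxahah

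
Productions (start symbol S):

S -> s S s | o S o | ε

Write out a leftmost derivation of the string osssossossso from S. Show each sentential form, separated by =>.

S => oSo   [S -> o S o]
oSo => osSso   [S -> s S s]
osSso => ossSsso   [S -> s S s]
ossSsso => osssSssso   [S -> s S s]
osssSssso => osssoSossso   [S -> o S o]
osssoSossso => osssosSsossso   [S -> s S s]
osssosSsossso => osssossossso   [S -> ε]

S => oSo => osSso => ossSsso => osssSssso => osssoSossso => osssosSsossso => osssossossso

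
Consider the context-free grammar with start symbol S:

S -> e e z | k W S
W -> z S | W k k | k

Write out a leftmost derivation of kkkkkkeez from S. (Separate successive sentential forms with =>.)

S => kWS   [S -> k W S]
kWS => kWkkS   [W -> W k k]
kWkkS => kWkkkkS   [W -> W k k]
kWkkkkS => kkkkkkS   [W -> k]
kkkkkkS => kkkkkkeez   [S -> e e z]

S=>kWS=>kWkkS=>kWkkkkS=>kkkkkkS=>kkkkkkeez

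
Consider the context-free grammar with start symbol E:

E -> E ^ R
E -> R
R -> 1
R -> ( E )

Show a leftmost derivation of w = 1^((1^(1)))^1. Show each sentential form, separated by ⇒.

E⇒E^R⇒E^R^R⇒R^R^R⇒1^R^R⇒1^(E)^R⇒1^(R)^R⇒1^((E))^R⇒1^((E^R))^R⇒1^((R^R))^R⇒1^((1^R))^R⇒1^((1^(E)))^R⇒1^((1^(R)))^R⇒1^((1^(1)))^R⇒1^((1^(1)))^1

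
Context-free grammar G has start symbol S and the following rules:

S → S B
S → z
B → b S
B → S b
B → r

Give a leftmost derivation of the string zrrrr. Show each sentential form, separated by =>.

S => SB   [S → S B]
SB => SBB   [S → S B]
SBB => SBBB   [S → S B]
SBBB => SBBBB   [S → S B]
SBBBB => zBBBB   [S → z]
zBBBB => zrBBB   [B → r]
zrBBB => zrrBB   [B → r]
zrrBB => zrrrB   [B → r]
zrrrB => zrrrr   [B → r]

S => SB => SBB => SBBB => SBBBB => zBBBB => zrBBB => zrrBB => zrrrB => zrrrr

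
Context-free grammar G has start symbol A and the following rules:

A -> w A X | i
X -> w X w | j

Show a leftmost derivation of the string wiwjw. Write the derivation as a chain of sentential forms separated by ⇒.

A ⇒ wAX ⇒ wiX ⇒ wiwXw ⇒ wiwjw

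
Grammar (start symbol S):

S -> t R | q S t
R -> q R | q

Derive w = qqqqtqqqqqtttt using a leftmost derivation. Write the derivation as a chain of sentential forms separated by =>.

S => qSt   [S -> q S t]
qSt => qqStt   [S -> q S t]
qqStt => qqqSttt   [S -> q S t]
qqqSttt => qqqqStttt   [S -> q S t]
qqqqStttt => qqqqtRtttt   [S -> t R]
qqqqtRtttt => qqqqtqRtttt   [R -> q R]
qqqqtqRtttt => qqqqtqqRtttt   [R -> q R]
qqqqtqqRtttt => qqqqtqqqRtttt   [R -> q R]
qqqqtqqqRtttt => qqqqtqqqqRtttt   [R -> q R]
qqqqtqqqqRtttt => qqqqtqqqqqtttt   [R -> q]

S => qSt => qqStt => qqqSttt => qqqqStttt => qqqqtRtttt => qqqqtqRtttt => qqqqtqqRtttt => qqqqtqqqRtttt => qqqqtqqqqRtttt => qqqqtqqqqqtttt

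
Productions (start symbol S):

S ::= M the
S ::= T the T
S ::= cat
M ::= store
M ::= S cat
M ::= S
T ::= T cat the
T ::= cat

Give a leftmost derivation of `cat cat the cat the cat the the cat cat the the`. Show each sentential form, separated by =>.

S => M the   [S ::= M the]
M the => S the   [M ::= S]
S the => T the T the   [S ::= T the T]
T the T the => T cat the the T the   [T ::= T cat the]
T cat the the T the => T cat the cat the the T the   [T ::= T cat the]
T cat the cat the the T the => T cat the cat the cat the the T the   [T ::= T cat the]
T cat the cat the cat the the T the => cat cat the cat the cat the the T the   [T ::= cat]
cat cat the cat the cat the the T the => cat cat the cat the cat the the T cat the the   [T ::= T cat the]
cat cat the cat the cat the the T cat the the => cat cat the cat the cat the the cat cat the the   [T ::= cat]

S => M the => S the => T the T the => T cat the the T the => T cat the cat the the T the => T cat the cat the cat the the T the => cat cat the cat the cat the the T the => cat cat the cat the cat the the T cat the the => cat cat the cat the cat the the cat cat the the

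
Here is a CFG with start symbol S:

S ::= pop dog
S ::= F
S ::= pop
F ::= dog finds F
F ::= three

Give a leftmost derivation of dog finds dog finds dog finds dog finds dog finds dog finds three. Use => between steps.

S => F   [S ::= F]
F => dog finds F   [F ::= dog finds F]
dog finds F => dog finds dog finds F   [F ::= dog finds F]
dog finds dog finds F => dog finds dog finds dog finds F   [F ::= dog finds F]
dog finds dog finds dog finds F => dog finds dog finds dog finds dog finds F   [F ::= dog finds F]
dog finds dog finds dog finds dog finds F => dog finds dog finds dog finds dog finds dog finds F   [F ::= dog finds F]
dog finds dog finds dog finds dog finds dog finds F => dog finds dog finds dog finds dog finds dog finds dog finds F   [F ::= dog finds F]
dog finds dog finds dog finds dog finds dog finds dog finds F => dog finds dog finds dog finds dog finds dog finds dog finds three   [F ::= three]

S => F => dog finds F => dog finds dog finds F => dog finds dog finds dog finds F => dog finds dog finds dog finds dog finds F => dog finds dog finds dog finds dog finds dog finds F => dog finds dog finds dog finds dog finds dog finds dog finds F => dog finds dog finds dog finds dog finds dog finds dog finds three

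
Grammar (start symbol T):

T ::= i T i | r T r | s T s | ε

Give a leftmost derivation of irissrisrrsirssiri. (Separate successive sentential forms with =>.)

T => iTi => irTri => iriTiri => irisTsiri => irissTssiri => irissrTrssiri => irissriTirssiri => irissrisTsirssiri => irissrisrTrsirssiri => irissrisrrsirssiri

T => iTi   [T ::= i T i]
iTi => irTri   [T ::= r T r]
irTri => iriTiri   [T ::= i T i]
iriTiri => irisTsiri   [T ::= s T s]
irisTsiri => irissTssiri   [T ::= s T s]
irissTssiri => irissrTrssiri   [T ::= r T r]
irissrTrssiri => irissriTirssiri   [T ::= i T i]
irissriTirssiri => irissrisTsirssiri   [T ::= s T s]
irissrisTsirssiri => irissrisrTrsirssiri   [T ::= r T r]
irissrisrTrsirssiri => irissrisrrsirssiri   [T ::= ε]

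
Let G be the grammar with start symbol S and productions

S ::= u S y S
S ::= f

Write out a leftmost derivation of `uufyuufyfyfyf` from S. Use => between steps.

S => uSyS   [S ::= u S y S]
uSyS => uuSySyS   [S ::= u S y S]
uuSySyS => uufySyS   [S ::= f]
uufySyS => uufyuSySyS   [S ::= u S y S]
uufyuSySyS => uufyuuSySySyS   [S ::= u S y S]
uufyuuSySySyS => uufyuufySySyS   [S ::= f]
uufyuufySySyS => uufyuufyfySyS   [S ::= f]
uufyuufyfySyS => uufyuufyfyfyS   [S ::= f]
uufyuufyfyfyS => uufyuufyfyfyf   [S ::= f]

S=>uSyS=>uuSySyS=>uufySyS=>uufyuSySyS=>uufyuuSySySyS=>uufyuufySySyS=>uufyuufyfySyS=>uufyuufyfyfyS=>uufyuufyfyfyf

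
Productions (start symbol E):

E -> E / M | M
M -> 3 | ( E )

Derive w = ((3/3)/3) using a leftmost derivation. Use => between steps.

E => M => (E) => (E/M) => (M/M) => ((E)/M) => ((E/M)/M) => ((M/M)/M) => ((3/M)/M) => ((3/3)/M) => ((3/3)/3)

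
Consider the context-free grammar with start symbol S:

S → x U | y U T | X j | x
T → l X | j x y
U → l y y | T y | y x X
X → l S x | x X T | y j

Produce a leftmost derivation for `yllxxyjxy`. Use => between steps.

S => yUT => yTyT => ylXyT => yllSxyT => yllxxyT => yllxxyjxy

S => yUT   [S → y U T]
yUT => yTyT   [U → T y]
yTyT => ylXyT   [T → l X]
ylXyT => yllSxyT   [X → l S x]
yllSxyT => yllxxyT   [S → x]
yllxxyT => yllxxyjxy   [T → j x y]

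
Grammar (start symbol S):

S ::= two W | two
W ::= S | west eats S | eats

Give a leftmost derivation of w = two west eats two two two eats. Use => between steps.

S => two W   [S ::= two W]
two W => two west eats S   [W ::= west eats S]
two west eats S => two west eats two W   [S ::= two W]
two west eats two W => two west eats two S   [W ::= S]
two west eats two S => two west eats two two W   [S ::= two W]
two west eats two two W => two west eats two two S   [W ::= S]
two west eats two two S => two west eats two two two W   [S ::= two W]
two west eats two two two W => two west eats two two two eats   [W ::= eats]

S => two W => two west eats S => two west eats two W => two west eats two S => two west eats two two W => two west eats two two S => two west eats two two two W => two west eats two two two eats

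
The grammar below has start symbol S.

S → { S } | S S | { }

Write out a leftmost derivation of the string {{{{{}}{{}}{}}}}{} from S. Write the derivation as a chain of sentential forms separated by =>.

S=>SS=>{S}S=>{{S}}S=>{{{S}}}S=>{{{SS}}}S=>{{{{S}S}}}S=>{{{{{}}S}}}S=>{{{{{}}SS}}}S=>{{{{{}}{S}S}}}S=>{{{{{}}{{}}S}}}S=>{{{{{}}{{}}{}}}}S=>{{{{{}}{{}}{}}}}{}

S => SS   [S → S S]
SS => {S}S   [S → { S }]
{S}S => {{S}}S   [S → { S }]
{{S}}S => {{{S}}}S   [S → { S }]
{{{S}}}S => {{{SS}}}S   [S → S S]
{{{SS}}}S => {{{{S}S}}}S   [S → { S }]
{{{{S}S}}}S => {{{{{}}S}}}S   [S → { }]
{{{{{}}S}}}S => {{{{{}}SS}}}S   [S → S S]
{{{{{}}SS}}}S => {{{{{}}{S}S}}}S   [S → { S }]
{{{{{}}{S}S}}}S => {{{{{}}{{}}S}}}S   [S → { }]
{{{{{}}{{}}S}}}S => {{{{{}}{{}}{}}}}S   [S → { }]
{{{{{}}{{}}{}}}}S => {{{{{}}{{}}{}}}}{}   [S → { }]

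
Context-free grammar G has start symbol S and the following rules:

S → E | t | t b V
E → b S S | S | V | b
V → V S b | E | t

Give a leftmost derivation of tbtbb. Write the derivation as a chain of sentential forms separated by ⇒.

S ⇒ tbV ⇒ tbE ⇒ tbS ⇒ tbtbV ⇒ tbtbE ⇒ tbtbb

S ⇒ tbV   [S → t b V]
tbV ⇒ tbE   [V → E]
tbE ⇒ tbS   [E → S]
tbS ⇒ tbtbV   [S → t b V]
tbtbV ⇒ tbtbE   [V → E]
tbtbE ⇒ tbtbb   [E → b]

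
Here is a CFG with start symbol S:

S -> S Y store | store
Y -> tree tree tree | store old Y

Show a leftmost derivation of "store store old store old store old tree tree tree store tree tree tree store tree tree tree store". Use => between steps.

S => S Y store => S Y store Y store => S Y store Y store Y store => store Y store Y store Y store => store store old Y store Y store Y store => store store old store old Y store Y store Y store => store store old store old store old Y store Y store Y store => store store old store old store old tree tree tree store Y store Y store => store store old store old store old tree tree tree store tree tree tree store Y store => store store old store old store old tree tree tree store tree tree tree store tree tree tree store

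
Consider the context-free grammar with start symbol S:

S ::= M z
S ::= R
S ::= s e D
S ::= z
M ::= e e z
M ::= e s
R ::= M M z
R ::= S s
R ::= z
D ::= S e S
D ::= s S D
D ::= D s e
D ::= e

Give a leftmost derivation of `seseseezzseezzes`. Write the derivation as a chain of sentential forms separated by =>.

S=>R=>Ss=>seDs=>sesSDs=>sesRDs=>sesMMzDs=>sesesMzDs=>seseseezzDs=>seseseezzsSDs=>seseseezzsMzDs=>seseseezzseezzDs=>seseseezzseezzes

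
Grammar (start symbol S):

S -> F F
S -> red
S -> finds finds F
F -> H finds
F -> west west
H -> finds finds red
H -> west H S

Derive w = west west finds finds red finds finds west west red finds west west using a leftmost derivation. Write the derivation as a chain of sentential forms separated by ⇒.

S ⇒ F F ⇒ H finds F ⇒ west H S finds F ⇒ west west H S S finds F ⇒ west west finds finds red S S finds F ⇒ west west finds finds red finds finds F S finds F ⇒ west west finds finds red finds finds west west S finds F ⇒ west west finds finds red finds finds west west red finds F ⇒ west west finds finds red finds finds west west red finds west west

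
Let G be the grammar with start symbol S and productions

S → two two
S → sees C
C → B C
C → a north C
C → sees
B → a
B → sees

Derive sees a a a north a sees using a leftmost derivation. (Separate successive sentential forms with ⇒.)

S ⇒ sees C ⇒ sees B C ⇒ sees a C ⇒ sees a B C ⇒ sees a a C ⇒ sees a a a north C ⇒ sees a a a north B C ⇒ sees a a a north a C ⇒ sees a a a north a sees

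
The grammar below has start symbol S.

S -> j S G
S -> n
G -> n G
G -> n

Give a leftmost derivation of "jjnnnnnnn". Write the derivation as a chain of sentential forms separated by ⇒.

S⇒jSG⇒jjSGG⇒jjnGG⇒jjnnGG⇒jjnnnGG⇒jjnnnnG⇒jjnnnnnG⇒jjnnnnnnG⇒jjnnnnnnn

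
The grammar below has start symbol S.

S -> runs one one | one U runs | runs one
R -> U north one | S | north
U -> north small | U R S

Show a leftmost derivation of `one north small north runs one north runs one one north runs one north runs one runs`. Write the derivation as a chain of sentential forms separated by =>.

S => one U runs   [S -> one U runs]
one U runs => one U R S runs   [U -> U R S]
one U R S runs => one U R S R S runs   [U -> U R S]
one U R S R S runs => one U R S R S R S runs   [U -> U R S]
one U R S R S R S runs => one U R S R S R S R S runs   [U -> U R S]
one U R S R S R S R S runs => one north small R S R S R S R S runs   [U -> north small]
one north small R S R S R S R S runs => one north small north S R S R S R S runs   [R -> north]
one north small north S R S R S R S runs => one north small north runs one R S R S R S runs   [S -> runs one]
one north small north runs one R S R S R S runs => one north small north runs one north S R S R S runs   [R -> north]
one north small north runs one north S R S R S runs => one north small north runs one north runs one one R S R S runs   [S -> runs one one]
one north small north runs one north runs one one R S R S runs => one north small north runs one north runs one one north S R S runs   [R -> north]
one north small north runs one north runs one one north S R S runs => one north small north runs one north runs one one north runs one R S runs   [S -> runs one]
one north small north runs one north runs one one north runs one R S runs => one north small north runs one north runs one one north runs one north S runs   [R -> north]
one north small north runs one north runs one one north runs one north S runs => one north small north runs one north runs one one north runs one north runs one runs   [S -> runs one]

S => one U runs => one U R S runs => one U R S R S runs => one U R S R S R S runs => one U R S R S R S R S runs => one north small R S R S R S R S runs => one north small north S R S R S R S runs => one north small north runs one R S R S R S runs => one north small north runs one north S R S R S runs => one north small north runs one north runs one one R S R S runs => one north small north runs one north runs one one north S R S runs => one north small north runs one north runs one one north runs one R S runs => one north small north runs one north runs one one north runs one north S runs => one north small north runs one north runs one one north runs one north runs one runs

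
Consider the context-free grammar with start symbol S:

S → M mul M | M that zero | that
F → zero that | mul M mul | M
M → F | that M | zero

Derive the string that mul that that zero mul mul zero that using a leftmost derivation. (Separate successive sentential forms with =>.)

S => M mul M => that M mul M => that F mul M => that mul M mul mul M => that mul that M mul mul M => that mul that that M mul mul M => that mul that that zero mul mul M => that mul that that zero mul mul F => that mul that that zero mul mul zero that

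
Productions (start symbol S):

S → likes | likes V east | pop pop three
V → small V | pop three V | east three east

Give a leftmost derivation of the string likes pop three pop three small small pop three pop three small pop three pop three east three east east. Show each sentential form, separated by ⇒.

S ⇒ likes V east ⇒ likes pop three V east ⇒ likes pop three pop three V east ⇒ likes pop three pop three small V east ⇒ likes pop three pop three small small V east ⇒ likes pop three pop three small small pop three V east ⇒ likes pop three pop three small small pop three pop three V east ⇒ likes pop three pop three small small pop three pop three small V east ⇒ likes pop three pop three small small pop three pop three small pop three V east ⇒ likes pop three pop three small small pop three pop three small pop three pop three V east ⇒ likes pop three pop three small small pop three pop three small pop three pop three east three east east

S ⇒ likes V east   [S → likes V east]
likes V east ⇒ likes pop three V east   [V → pop three V]
likes pop three V east ⇒ likes pop three pop three V east   [V → pop three V]
likes pop three pop three V east ⇒ likes pop three pop three small V east   [V → small V]
likes pop three pop three small V east ⇒ likes pop three pop three small small V east   [V → small V]
likes pop three pop three small small V east ⇒ likes pop three pop three small small pop three V east   [V → pop three V]
likes pop three pop three small small pop three V east ⇒ likes pop three pop three small small pop three pop three V east   [V → pop three V]
likes pop three pop three small small pop three pop three V east ⇒ likes pop three pop three small small pop three pop three small V east   [V → small V]
likes pop three pop three small small pop three pop three small V east ⇒ likes pop three pop three small small pop three pop three small pop three V east   [V → pop three V]
likes pop three pop three small small pop three pop three small pop three V east ⇒ likes pop three pop three small small pop three pop three small pop three pop three V east   [V → pop three V]
likes pop three pop three small small pop three pop three small pop three pop three V east ⇒ likes pop three pop three small small pop three pop three small pop three pop three east three east east   [V → east three east]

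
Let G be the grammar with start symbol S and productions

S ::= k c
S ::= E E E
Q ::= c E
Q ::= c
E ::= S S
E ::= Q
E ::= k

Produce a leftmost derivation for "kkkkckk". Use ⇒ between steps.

S⇒EEE⇒SSEE⇒EEESEE⇒kEESEE⇒kkESEE⇒kkkSEE⇒kkkkcEE⇒kkkkckE⇒kkkkckk

S ⇒ EEE   [S ::= E E E]
EEE ⇒ SSEE   [E ::= S S]
SSEE ⇒ EEESEE   [S ::= E E E]
EEESEE ⇒ kEESEE   [E ::= k]
kEESEE ⇒ kkESEE   [E ::= k]
kkESEE ⇒ kkkSEE   [E ::= k]
kkkSEE ⇒ kkkkcEE   [S ::= k c]
kkkkcEE ⇒ kkkkckE   [E ::= k]
kkkkckE ⇒ kkkkckk   [E ::= k]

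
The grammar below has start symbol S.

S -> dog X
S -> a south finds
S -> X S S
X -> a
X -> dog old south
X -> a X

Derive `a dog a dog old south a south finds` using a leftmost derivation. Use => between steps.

S => X S S => a S S => a dog X S => a dog a X S => a dog a dog old south S => a dog a dog old south a south finds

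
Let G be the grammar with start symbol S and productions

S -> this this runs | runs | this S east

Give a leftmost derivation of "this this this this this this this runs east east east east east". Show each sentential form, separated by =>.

S => this S east => this this S east east => this this this S east east east => this this this this S east east east east => this this this this this S east east east east east => this this this this this this this runs east east east east east

S => this S east   [S -> this S east]
this S east => this this S east east   [S -> this S east]
this this S east east => this this this S east east east   [S -> this S east]
this this this S east east east => this this this this S east east east east   [S -> this S east]
this this this this S east east east east => this this this this this S east east east east east   [S -> this S east]
this this this this this S east east east east east => this this this this this this this runs east east east east east   [S -> this this runs]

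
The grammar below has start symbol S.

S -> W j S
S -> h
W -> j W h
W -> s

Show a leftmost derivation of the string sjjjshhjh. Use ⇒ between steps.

S ⇒ WjS ⇒ sjS ⇒ sjWjS ⇒ sjjWhjS ⇒ sjjjWhhjS ⇒ sjjjshhjS ⇒ sjjjshhjh

S ⇒ WjS   [S -> W j S]
WjS ⇒ sjS   [W -> s]
sjS ⇒ sjWjS   [S -> W j S]
sjWjS ⇒ sjjWhjS   [W -> j W h]
sjjWhjS ⇒ sjjjWhhjS   [W -> j W h]
sjjjWhhjS ⇒ sjjjshhjS   [W -> s]
sjjjshhjS ⇒ sjjjshhjh   [S -> h]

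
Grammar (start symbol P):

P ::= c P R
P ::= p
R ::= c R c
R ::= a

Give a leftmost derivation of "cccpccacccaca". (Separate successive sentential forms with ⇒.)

P⇒cPR⇒ccPRR⇒cccPRRR⇒cccpRRR⇒cccpcRcRR⇒cccpccRccRR⇒cccpccaccRR⇒cccpccacccRcR⇒cccpccacccacR⇒cccpccacccaca

P ⇒ cPR   [P ::= c P R]
cPR ⇒ ccPRR   [P ::= c P R]
ccPRR ⇒ cccPRRR   [P ::= c P R]
cccPRRR ⇒ cccpRRR   [P ::= p]
cccpRRR ⇒ cccpcRcRR   [R ::= c R c]
cccpcRcRR ⇒ cccpccRccRR   [R ::= c R c]
cccpccRccRR ⇒ cccpccaccRR   [R ::= a]
cccpccaccRR ⇒ cccpccacccRcR   [R ::= c R c]
cccpccacccRcR ⇒ cccpccacccacR   [R ::= a]
cccpccacccacR ⇒ cccpccacccaca   [R ::= a]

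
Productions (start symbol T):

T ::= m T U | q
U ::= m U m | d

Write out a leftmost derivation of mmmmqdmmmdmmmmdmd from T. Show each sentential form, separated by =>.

T=>mTU=>mmTUU=>mmmTUUU=>mmmmTUUUU=>mmmmqUUUU=>mmmmqdUUU=>mmmmqdmUmUU=>mmmmqdmmUmmUU=>mmmmqdmmmUmmmUU=>mmmmqdmmmdmmmUU=>mmmmqdmmmdmmmmUmU=>mmmmqdmmmdmmmmdmU=>mmmmqdmmmdmmmmdmd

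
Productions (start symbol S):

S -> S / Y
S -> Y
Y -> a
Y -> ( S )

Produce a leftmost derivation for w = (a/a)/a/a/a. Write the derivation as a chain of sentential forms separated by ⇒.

S ⇒ S/Y   [S -> S / Y]
S/Y ⇒ S/Y/Y   [S -> S / Y]
S/Y/Y ⇒ S/Y/Y/Y   [S -> S / Y]
S/Y/Y/Y ⇒ Y/Y/Y/Y   [S -> Y]
Y/Y/Y/Y ⇒ (S)/Y/Y/Y   [Y -> ( S )]
(S)/Y/Y/Y ⇒ (S/Y)/Y/Y/Y   [S -> S / Y]
(S/Y)/Y/Y/Y ⇒ (Y/Y)/Y/Y/Y   [S -> Y]
(Y/Y)/Y/Y/Y ⇒ (a/Y)/Y/Y/Y   [Y -> a]
(a/Y)/Y/Y/Y ⇒ (a/a)/Y/Y/Y   [Y -> a]
(a/a)/Y/Y/Y ⇒ (a/a)/a/Y/Y   [Y -> a]
(a/a)/a/Y/Y ⇒ (a/a)/a/a/Y   [Y -> a]
(a/a)/a/a/Y ⇒ (a/a)/a/a/a   [Y -> a]

S ⇒ S/Y ⇒ S/Y/Y ⇒ S/Y/Y/Y ⇒ Y/Y/Y/Y ⇒ (S)/Y/Y/Y ⇒ (S/Y)/Y/Y/Y ⇒ (Y/Y)/Y/Y/Y ⇒ (a/Y)/Y/Y/Y ⇒ (a/a)/Y/Y/Y ⇒ (a/a)/a/Y/Y ⇒ (a/a)/a/a/Y ⇒ (a/a)/a/a/a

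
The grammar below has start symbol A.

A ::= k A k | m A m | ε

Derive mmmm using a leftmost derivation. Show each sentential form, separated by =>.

A => mAm   [A ::= m A m]
mAm => mmAmm   [A ::= m A m]
mmAmm => mmmm   [A ::= ε]

A => mAm => mmAmm => mmmm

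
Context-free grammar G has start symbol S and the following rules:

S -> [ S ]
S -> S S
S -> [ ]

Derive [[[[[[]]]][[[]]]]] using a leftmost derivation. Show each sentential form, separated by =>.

S=>[S]=>[[S]]=>[[SS]]=>[[[S]S]]=>[[[[S]]S]]=>[[[[[S]]]S]]=>[[[[[[]]]]S]]=>[[[[[[]]]][S]]]=>[[[[[[]]]][[S]]]]=>[[[[[[]]]][[[]]]]]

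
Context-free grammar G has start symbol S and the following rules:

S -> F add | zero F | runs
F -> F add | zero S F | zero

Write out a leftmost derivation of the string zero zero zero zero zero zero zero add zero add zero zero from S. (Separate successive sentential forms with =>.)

S => zero F => zero zero S F => zero zero zero F F => zero zero zero zero S F F => zero zero zero zero F add F F => zero zero zero zero zero S F add F F => zero zero zero zero zero zero F F add F F => zero zero zero zero zero zero F add F add F F => zero zero zero zero zero zero zero add F add F F => zero zero zero zero zero zero zero add zero add F F => zero zero zero zero zero zero zero add zero add zero F => zero zero zero zero zero zero zero add zero add zero zero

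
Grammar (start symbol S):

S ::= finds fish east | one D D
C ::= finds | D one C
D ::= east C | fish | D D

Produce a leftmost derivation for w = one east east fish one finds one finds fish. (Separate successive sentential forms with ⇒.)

S ⇒ one D D ⇒ one east C D ⇒ one east D one C D ⇒ one east east C one C D ⇒ one east east D one C one C D ⇒ one east east fish one C one C D ⇒ one east east fish one finds one C D ⇒ one east east fish one finds one finds D ⇒ one east east fish one finds one finds fish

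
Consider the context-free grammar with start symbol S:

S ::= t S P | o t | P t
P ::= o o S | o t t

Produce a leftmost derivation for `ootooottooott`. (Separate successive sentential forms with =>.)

S=>Pt=>ooSt=>ootSPt=>ootPtPt=>ootooStPt=>ootooottPt=>ootooottooSt=>ootooottooott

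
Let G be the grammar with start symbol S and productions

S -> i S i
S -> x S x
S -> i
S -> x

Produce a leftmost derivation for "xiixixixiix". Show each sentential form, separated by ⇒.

S ⇒ xSx   [S -> x S x]
xSx ⇒ xiSix   [S -> i S i]
xiSix ⇒ xiiSiix   [S -> i S i]
xiiSiix ⇒ xiixSxiix   [S -> x S x]
xiixSxiix ⇒ xiixiSixiix   [S -> i S i]
xiixiSixiix ⇒ xiixixixiix   [S -> x]

S ⇒ xSx ⇒ xiSix ⇒ xiiSiix ⇒ xiixSxiix ⇒ xiixiSixiix ⇒ xiixixixiix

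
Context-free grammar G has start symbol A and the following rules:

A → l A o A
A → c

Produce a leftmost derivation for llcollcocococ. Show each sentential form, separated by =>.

A => lAoA   [A → l A o A]
lAoA => llAoAoA   [A → l A o A]
llAoAoA => llcoAoA   [A → c]
llcoAoA => llcolAoAoA   [A → l A o A]
llcolAoAoA => llcollAoAoAoA   [A → l A o A]
llcollAoAoAoA => llcollcoAoAoA   [A → c]
llcollcoAoAoA => llcollcocoAoA   [A → c]
llcollcocoAoA => llcollcococoA   [A → c]
llcollcococoA => llcollcocococ   [A → c]

A => lAoA => llAoAoA => llcoAoA => llcolAoAoA => llcollAoAoAoA => llcollcoAoAoA => llcollcocoAoA => llcollcococoA => llcollcocococ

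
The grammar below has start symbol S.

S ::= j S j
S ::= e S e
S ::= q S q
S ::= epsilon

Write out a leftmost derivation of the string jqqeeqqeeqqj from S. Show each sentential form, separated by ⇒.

S ⇒ jSj   [S ::= j S j]
jSj ⇒ jqSqj   [S ::= q S q]
jqSqj ⇒ jqqSqqj   [S ::= q S q]
jqqSqqj ⇒ jqqeSeqqj   [S ::= e S e]
jqqeSeqqj ⇒ jqqeeSeeqqj   [S ::= e S e]
jqqeeSeeqqj ⇒ jqqeeqSqeeqqj   [S ::= q S q]
jqqeeqSqeeqqj ⇒ jqqeeqqeeqqj   [S ::= epsilon]

S⇒jSj⇒jqSqj⇒jqqSqqj⇒jqqeSeqqj⇒jqqeeSeeqqj⇒jqqeeqSqeeqqj⇒jqqeeqqeeqqj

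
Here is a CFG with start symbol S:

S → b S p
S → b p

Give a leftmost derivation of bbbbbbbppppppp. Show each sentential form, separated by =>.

S => bSp => bbSpp => bbbSppp => bbbbSpppp => bbbbbSppppp => bbbbbbSpppppp => bbbbbbbppppppp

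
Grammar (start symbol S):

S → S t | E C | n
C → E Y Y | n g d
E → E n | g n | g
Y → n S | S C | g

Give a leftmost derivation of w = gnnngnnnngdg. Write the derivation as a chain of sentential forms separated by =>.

S => EC => EnC => EnnC => EnnnC => gnnnC => gnnnEYY => gnnnEnYY => gnnngnnYY => gnnngnnSCY => gnnngnnnCY => gnnngnnnngdY => gnnngnnnngdg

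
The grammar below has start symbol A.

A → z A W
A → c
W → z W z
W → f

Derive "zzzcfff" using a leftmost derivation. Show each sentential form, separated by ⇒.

A ⇒ zAW   [A → z A W]
zAW ⇒ zzAWW   [A → z A W]
zzAWW ⇒ zzzAWWW   [A → z A W]
zzzAWWW ⇒ zzzcWWW   [A → c]
zzzcWWW ⇒ zzzcfWW   [W → f]
zzzcfWW ⇒ zzzcffW   [W → f]
zzzcffW ⇒ zzzcfff   [W → f]

A ⇒ zAW ⇒ zzAWW ⇒ zzzAWWW ⇒ zzzcWWW ⇒ zzzcfWW ⇒ zzzcffW ⇒ zzzcfff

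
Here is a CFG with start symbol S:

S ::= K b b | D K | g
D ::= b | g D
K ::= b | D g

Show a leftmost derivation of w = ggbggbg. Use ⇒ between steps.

S⇒DK⇒gDK⇒ggDK⇒ggbK⇒ggbDg⇒ggbgDg⇒ggbggDg⇒ggbggbg

S ⇒ DK   [S ::= D K]
DK ⇒ gDK   [D ::= g D]
gDK ⇒ ggDK   [D ::= g D]
ggDK ⇒ ggbK   [D ::= b]
ggbK ⇒ ggbDg   [K ::= D g]
ggbDg ⇒ ggbgDg   [D ::= g D]
ggbgDg ⇒ ggbggDg   [D ::= g D]
ggbggDg ⇒ ggbggbg   [D ::= b]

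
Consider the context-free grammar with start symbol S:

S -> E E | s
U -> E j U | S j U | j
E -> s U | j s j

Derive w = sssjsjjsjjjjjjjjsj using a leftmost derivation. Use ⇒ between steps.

S ⇒ EE ⇒ sUE ⇒ sEjUE ⇒ ssUjUE ⇒ ssEjUjUE ⇒ sssUjUjUE ⇒ sssSjUjUjUE ⇒ sssEEjUjUjUE ⇒ sssjsjEjUjUjUE ⇒ sssjsjjsjjUjUjUE ⇒ sssjsjjsjjjjUjUE ⇒ sssjsjjsjjjjjjUE ⇒ sssjsjjsjjjjjjjE ⇒ sssjsjjsjjjjjjjjsj

S ⇒ EE   [S -> E E]
EE ⇒ sUE   [E -> s U]
sUE ⇒ sEjUE   [U -> E j U]
sEjUE ⇒ ssUjUE   [E -> s U]
ssUjUE ⇒ ssEjUjUE   [U -> E j U]
ssEjUjUE ⇒ sssUjUjUE   [E -> s U]
sssUjUjUE ⇒ sssSjUjUjUE   [U -> S j U]
sssSjUjUjUE ⇒ sssEEjUjUjUE   [S -> E E]
sssEEjUjUjUE ⇒ sssjsjEjUjUjUE   [E -> j s j]
sssjsjEjUjUjUE ⇒ sssjsjjsjjUjUjUE   [E -> j s j]
sssjsjjsjjUjUjUE ⇒ sssjsjjsjjjjUjUE   [U -> j]
sssjsjjsjjjjUjUE ⇒ sssjsjjsjjjjjjUE   [U -> j]
sssjsjjsjjjjjjUE ⇒ sssjsjjsjjjjjjjE   [U -> j]
sssjsjjsjjjjjjjE ⇒ sssjsjjsjjjjjjjjsj   [E -> j s j]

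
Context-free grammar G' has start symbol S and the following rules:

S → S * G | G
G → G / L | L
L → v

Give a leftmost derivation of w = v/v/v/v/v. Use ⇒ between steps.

S ⇒ G ⇒ G/L ⇒ G/L/L ⇒ G/L/L/L ⇒ G/L/L/L/L ⇒ L/L/L/L/L ⇒ v/L/L/L/L ⇒ v/v/L/L/L ⇒ v/v/v/L/L ⇒ v/v/v/v/L ⇒ v/v/v/v/v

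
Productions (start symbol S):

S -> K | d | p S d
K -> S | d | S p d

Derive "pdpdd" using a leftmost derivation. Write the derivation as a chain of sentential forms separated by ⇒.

S ⇒ pSd   [S -> p S d]
pSd ⇒ pKd   [S -> K]
pKd ⇒ pSpdd   [K -> S p d]
pSpdd ⇒ pdpdd   [S -> d]

S⇒pSd⇒pKd⇒pSpdd⇒pdpdd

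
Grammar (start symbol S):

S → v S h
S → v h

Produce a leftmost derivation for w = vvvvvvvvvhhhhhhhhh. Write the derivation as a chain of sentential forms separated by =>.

S=>vSh=>vvShh=>vvvShhh=>vvvvShhhh=>vvvvvShhhhh=>vvvvvvShhhhhh=>vvvvvvvShhhhhhh=>vvvvvvvvShhhhhhhh=>vvvvvvvvvhhhhhhhhh

S => vSh   [S → v S h]
vSh => vvShh   [S → v S h]
vvShh => vvvShhh   [S → v S h]
vvvShhh => vvvvShhhh   [S → v S h]
vvvvShhhh => vvvvvShhhhh   [S → v S h]
vvvvvShhhhh => vvvvvvShhhhhh   [S → v S h]
vvvvvvShhhhhh => vvvvvvvShhhhhhh   [S → v S h]
vvvvvvvShhhhhhh => vvvvvvvvShhhhhhhh   [S → v S h]
vvvvvvvvShhhhhhhh => vvvvvvvvvhhhhhhhhh   [S → v h]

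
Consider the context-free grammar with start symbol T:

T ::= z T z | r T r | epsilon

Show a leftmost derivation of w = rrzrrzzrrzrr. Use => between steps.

T => rTr => rrTrr => rrzTzrr => rrzrTrzrr => rrzrrTrrzrr => rrzrrzTzrrzrr => rrzrrzzrrzrr

T => rTr   [T ::= r T r]
rTr => rrTrr   [T ::= r T r]
rrTrr => rrzTzrr   [T ::= z T z]
rrzTzrr => rrzrTrzrr   [T ::= r T r]
rrzrTrzrr => rrzrrTrrzrr   [T ::= r T r]
rrzrrTrrzrr => rrzrrzTzrrzrr   [T ::= z T z]
rrzrrzTzrrzrr => rrzrrzzrrzrr   [T ::= epsilon]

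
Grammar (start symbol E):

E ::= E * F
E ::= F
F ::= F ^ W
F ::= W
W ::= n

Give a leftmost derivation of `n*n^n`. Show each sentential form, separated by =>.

E => E*F   [E ::= E * F]
E*F => F*F   [E ::= F]
F*F => W*F   [F ::= W]
W*F => n*F   [W ::= n]
n*F => n*F^W   [F ::= F ^ W]
n*F^W => n*W^W   [F ::= W]
n*W^W => n*n^W   [W ::= n]
n*n^W => n*n^n   [W ::= n]

E => E*F => F*F => W*F => n*F => n*F^W => n*W^W => n*n^W => n*n^n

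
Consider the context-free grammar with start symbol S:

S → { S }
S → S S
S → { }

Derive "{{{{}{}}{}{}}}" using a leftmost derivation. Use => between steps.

S => {S} => {{S}} => {{SS}} => {{SSS}} => {{{S}SS}} => {{{SS}SS}} => {{{{}S}SS}} => {{{{}{}}SS}} => {{{{}{}}{}S}} => {{{{}{}}{}{}}}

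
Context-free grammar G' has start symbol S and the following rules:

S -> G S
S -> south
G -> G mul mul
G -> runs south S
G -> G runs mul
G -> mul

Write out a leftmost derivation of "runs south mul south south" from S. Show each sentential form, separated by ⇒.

S ⇒ G S   [S -> G S]
G S ⇒ runs south S S   [G -> runs south S]
runs south S S ⇒ runs south G S S   [S -> G S]
runs south G S S ⇒ runs south mul S S   [G -> mul]
runs south mul S S ⇒ runs south mul south S   [S -> south]
runs south mul south S ⇒ runs south mul south south   [S -> south]

S ⇒ G S ⇒ runs south S S ⇒ runs south G S S ⇒ runs south mul S S ⇒ runs south mul south S ⇒ runs south mul south south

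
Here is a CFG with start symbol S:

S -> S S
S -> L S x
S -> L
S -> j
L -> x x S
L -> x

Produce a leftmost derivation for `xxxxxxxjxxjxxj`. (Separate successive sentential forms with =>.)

S => SS => LSxS => xSxS => xLSxxS => xxxSSxxS => xxxLSxSxxS => xxxxSxSxxS => xxxxLxSxxS => xxxxxxSxSxxS => xxxxxxLSxxSxxS => xxxxxxxSxxSxxS => xxxxxxxjxxSxxS => xxxxxxxjxxjxxS => xxxxxxxjxxjxxj

S => SS   [S -> S S]
SS => LSxS   [S -> L S x]
LSxS => xSxS   [L -> x]
xSxS => xLSxxS   [S -> L S x]
xLSxxS => xxxSSxxS   [L -> x x S]
xxxSSxxS => xxxLSxSxxS   [S -> L S x]
xxxLSxSxxS => xxxxSxSxxS   [L -> x]
xxxxSxSxxS => xxxxLxSxxS   [S -> L]
xxxxLxSxxS => xxxxxxSxSxxS   [L -> x x S]
xxxxxxSxSxxS => xxxxxxLSxxSxxS   [S -> L S x]
xxxxxxLSxxSxxS => xxxxxxxSxxSxxS   [L -> x]
xxxxxxxSxxSxxS => xxxxxxxjxxSxxS   [S -> j]
xxxxxxxjxxSxxS => xxxxxxxjxxjxxS   [S -> j]
xxxxxxxjxxjxxS => xxxxxxxjxxjxxj   [S -> j]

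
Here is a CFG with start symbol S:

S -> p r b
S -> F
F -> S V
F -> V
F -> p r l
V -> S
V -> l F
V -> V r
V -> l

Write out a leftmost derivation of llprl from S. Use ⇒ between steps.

S ⇒ F   [S -> F]
F ⇒ V   [F -> V]
V ⇒ lF   [V -> l F]
lF ⇒ lSV   [F -> S V]
lSV ⇒ lFV   [S -> F]
lFV ⇒ lVV   [F -> V]
lVV ⇒ llV   [V -> l]
llV ⇒ llS   [V -> S]
llS ⇒ llF   [S -> F]
llF ⇒ llprl   [F -> p r l]

S ⇒ F ⇒ V ⇒ lF ⇒ lSV ⇒ lFV ⇒ lVV ⇒ llV ⇒ llS ⇒ llF ⇒ llprl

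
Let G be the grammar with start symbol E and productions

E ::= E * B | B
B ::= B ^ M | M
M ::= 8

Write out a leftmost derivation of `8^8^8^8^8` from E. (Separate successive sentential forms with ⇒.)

E ⇒ B   [E ::= B]
B ⇒ B^M   [B ::= B ^ M]
B^M ⇒ B^M^M   [B ::= B ^ M]
B^M^M ⇒ B^M^M^M   [B ::= B ^ M]
B^M^M^M ⇒ B^M^M^M^M   [B ::= B ^ M]
B^M^M^M^M ⇒ M^M^M^M^M   [B ::= M]
M^M^M^M^M ⇒ 8^M^M^M^M   [M ::= 8]
8^M^M^M^M ⇒ 8^8^M^M^M   [M ::= 8]
8^8^M^M^M ⇒ 8^8^8^M^M   [M ::= 8]
8^8^8^M^M ⇒ 8^8^8^8^M   [M ::= 8]
8^8^8^8^M ⇒ 8^8^8^8^8   [M ::= 8]

E ⇒ B ⇒ B^M ⇒ B^M^M ⇒ B^M^M^M ⇒ B^M^M^M^M ⇒ M^M^M^M^M ⇒ 8^M^M^M^M ⇒ 8^8^M^M^M ⇒ 8^8^8^M^M ⇒ 8^8^8^8^M ⇒ 8^8^8^8^8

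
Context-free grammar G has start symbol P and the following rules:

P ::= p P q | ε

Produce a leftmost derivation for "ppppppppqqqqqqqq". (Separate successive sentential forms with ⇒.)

P ⇒ pPq   [P ::= p P q]
pPq ⇒ ppPqq   [P ::= p P q]
ppPqq ⇒ pppPqqq   [P ::= p P q]
pppPqqq ⇒ ppppPqqqq   [P ::= p P q]
ppppPqqqq ⇒ pppppPqqqqq   [P ::= p P q]
pppppPqqqqq ⇒ ppppppPqqqqqq   [P ::= p P q]
ppppppPqqqqqq ⇒ pppppppPqqqqqqq   [P ::= p P q]
pppppppPqqqqqqq ⇒ ppppppppPqqqqqqqq   [P ::= p P q]
ppppppppPqqqqqqqq ⇒ ppppppppqqqqqqqq   [P ::= ε]

P ⇒ pPq ⇒ ppPqq ⇒ pppPqqq ⇒ ppppPqqqq ⇒ pppppPqqqqq ⇒ ppppppPqqqqqq ⇒ pppppppPqqqqqqq ⇒ ppppppppPqqqqqqqq ⇒ ppppppppqqqqqqqq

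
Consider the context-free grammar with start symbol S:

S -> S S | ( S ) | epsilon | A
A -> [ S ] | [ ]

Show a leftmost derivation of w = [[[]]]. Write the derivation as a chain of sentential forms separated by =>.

S => SS   [S -> S S]
SS => AS   [S -> A]
AS => [S]S   [A -> [ S ]]
[S]S => [A]S   [S -> A]
[A]S => [[S]]S   [A -> [ S ]]
[[S]]S => [[SS]]S   [S -> S S]
[[SS]]S => [[SSS]]S   [S -> S S]
[[SSS]]S => [[ASS]]S   [S -> A]
[[ASS]]S => [[[]SS]]S   [A -> [ ]]
[[[]SS]]S => [[[]S]]S   [S -> epsilon]
[[[]S]]S => [[[]]]S   [S -> epsilon]
[[[]]]S => [[[]]]   [S -> epsilon]

S => SS => AS => [S]S => [A]S => [[S]]S => [[SS]]S => [[SSS]]S => [[ASS]]S => [[[]SS]]S => [[[]S]]S => [[[]]]S => [[[]]]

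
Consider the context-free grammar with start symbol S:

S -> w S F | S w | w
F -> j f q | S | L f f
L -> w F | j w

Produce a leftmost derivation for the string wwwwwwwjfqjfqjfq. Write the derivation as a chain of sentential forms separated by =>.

S => wSF => wwSFF => wwwSFFF => wwwSwFFF => wwwSwwFFF => wwwSwwwFFF => wwwwwwwFFF => wwwwwwwjfqFF => wwwwwwwjfqjfqF => wwwwwwwjfqjfqjfq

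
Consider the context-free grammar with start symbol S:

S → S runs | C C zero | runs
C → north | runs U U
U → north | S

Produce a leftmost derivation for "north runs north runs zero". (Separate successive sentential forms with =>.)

S => C C zero   [S → C C zero]
C C zero => north C zero   [C → north]
north C zero => north runs U U zero   [C → runs U U]
north runs U U zero => north runs north U zero   [U → north]
north runs north U zero => north runs north S zero   [U → S]
north runs north S zero => north runs north runs zero   [S → runs]

S => C C zero => north C zero => north runs U U zero => north runs north U zero => north runs north S zero => north runs north runs zero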